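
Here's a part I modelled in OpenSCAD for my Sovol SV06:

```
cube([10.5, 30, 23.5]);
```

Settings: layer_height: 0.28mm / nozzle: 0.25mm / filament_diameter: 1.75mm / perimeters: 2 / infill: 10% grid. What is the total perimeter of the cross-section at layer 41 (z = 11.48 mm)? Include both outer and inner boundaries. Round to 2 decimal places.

At z = 11.48 mm: the 10.5×30 cube contributes its full rectangle (perimeter 81.00 mm). Overall, the cross-section is a single solid region. Total boundary length (outer) = 81.00 mm.

81.00 mm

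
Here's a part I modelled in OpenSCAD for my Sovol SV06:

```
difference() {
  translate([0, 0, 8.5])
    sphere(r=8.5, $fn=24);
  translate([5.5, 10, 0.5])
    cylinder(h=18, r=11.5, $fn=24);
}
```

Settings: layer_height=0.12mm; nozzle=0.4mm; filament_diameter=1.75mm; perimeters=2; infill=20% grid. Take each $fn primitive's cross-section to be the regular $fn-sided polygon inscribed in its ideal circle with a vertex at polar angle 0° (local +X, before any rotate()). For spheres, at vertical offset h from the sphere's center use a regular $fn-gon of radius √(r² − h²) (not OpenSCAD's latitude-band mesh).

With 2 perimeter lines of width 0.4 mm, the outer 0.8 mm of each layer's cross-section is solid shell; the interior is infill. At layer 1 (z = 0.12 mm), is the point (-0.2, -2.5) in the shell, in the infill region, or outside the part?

outside

At z = 0.12 mm: the sphere: section is a regular 24-gon, circumradius = √(r²−h²) = √(8.5²−8.38²) = 1.423; the cylinder at (5.5, 10) is not intersected at this z (z outside [0.5, 18.5]); Taking the first minus the rest: none of the subtracted shapes is present at this height, so the r=8.5 sphere is unchanged — 1 connected region. Overall, the cross-section is a single solid region. The nearest boundary edge runs (-0.37, -1.37)→(-0.00, -1.42); distance from the point to it = 1.09 mm. The point is not inside any of the regions above, so it lies outside the cross-section (1.09 mm from the nearest boundary).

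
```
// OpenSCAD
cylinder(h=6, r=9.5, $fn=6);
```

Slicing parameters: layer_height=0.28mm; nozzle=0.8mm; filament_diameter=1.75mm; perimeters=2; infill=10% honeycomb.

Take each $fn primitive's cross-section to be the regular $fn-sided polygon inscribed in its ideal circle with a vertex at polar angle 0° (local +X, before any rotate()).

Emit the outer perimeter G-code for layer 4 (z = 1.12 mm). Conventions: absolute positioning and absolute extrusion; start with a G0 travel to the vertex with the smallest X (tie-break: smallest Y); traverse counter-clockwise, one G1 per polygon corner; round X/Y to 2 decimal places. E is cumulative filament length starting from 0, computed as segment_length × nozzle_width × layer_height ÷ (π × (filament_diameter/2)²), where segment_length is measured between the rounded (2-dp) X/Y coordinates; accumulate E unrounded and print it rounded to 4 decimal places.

G0 X-9.50 Y0.00 Z1.12
G1 X-4.75 Y-8.23 E0.8849
G1 X4.75 Y-8.23 E1.7697
G1 X9.50 Y0.00 E2.6546
G1 X4.75 Y8.23 E3.5395
G1 X-4.75 Y8.23 E4.4243
G1 X-9.50 Y0.00 E5.3092

At z = 1.12 mm: the r=9.5 cylinder gives a regular 6-gon of circumradius 9.5 (constant along its height). The outline is a single polygon with 6 vertices. Extrusion per mm of travel: 0.8 × 0.28 / (π × 0.875²) = 0.093128. Accumulating E over each segment gives final E = 5.3092.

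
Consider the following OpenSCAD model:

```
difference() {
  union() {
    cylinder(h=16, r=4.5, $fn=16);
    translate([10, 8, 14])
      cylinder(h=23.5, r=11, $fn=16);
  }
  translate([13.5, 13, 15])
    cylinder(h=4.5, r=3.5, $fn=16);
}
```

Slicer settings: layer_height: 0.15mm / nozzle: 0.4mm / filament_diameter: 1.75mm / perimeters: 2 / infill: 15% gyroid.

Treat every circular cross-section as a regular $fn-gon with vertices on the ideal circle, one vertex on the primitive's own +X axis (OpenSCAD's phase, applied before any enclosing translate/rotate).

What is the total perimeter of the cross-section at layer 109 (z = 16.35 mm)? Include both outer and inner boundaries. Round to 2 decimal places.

90.52 mm

At z = 16.35 mm: the cylinder is not intersected at this z (z outside [0, 16]); the r=11 cylinder at (10, 8) contributes a regular 16-gon of circumradius 11 (perimeter = 2·16·11.000·sin(180°/16) = 68.67 mm); Combining (union): only the r=11 cylinder at (10, 8) is present, so the union is just that shape — boundary = 68.67 mm; the r=3.5 cylinder at (13.5, 13) contributes a regular 16-gon of circumradius 3.5 (perimeter = 2·16·3.500·sin(180°/16) = 21.85 mm); Subtracting the remaining from the first: starting from the result so far, the r=3.5 cylinder at (13.5, 13) lies wholly inside it (removes its full 37.50 mm² and its 21.85 mm outline becomes a hole wall) — boundary (outer + 1 inner loop) = 90.52 mm. Overall, the cross-section is one region with 1 hole. Total boundary length (outer + inner) = 90.52 mm.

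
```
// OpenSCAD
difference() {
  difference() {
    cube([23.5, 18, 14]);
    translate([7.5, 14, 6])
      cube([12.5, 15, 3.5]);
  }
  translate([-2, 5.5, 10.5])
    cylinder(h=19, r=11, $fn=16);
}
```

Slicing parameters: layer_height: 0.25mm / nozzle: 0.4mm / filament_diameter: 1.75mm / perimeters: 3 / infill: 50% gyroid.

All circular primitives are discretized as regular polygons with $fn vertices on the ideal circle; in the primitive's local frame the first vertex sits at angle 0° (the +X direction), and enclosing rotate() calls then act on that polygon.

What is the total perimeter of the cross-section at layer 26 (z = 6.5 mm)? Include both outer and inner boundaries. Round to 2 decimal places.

At z = 6.5 mm: the 23.5×18 cube contributes its full rectangle (perimeter 83.00 mm); the cube at (7.5, 14) is present — its section is the full 12.5×15 rectangle (perimeter 55.00 mm); Taking the first minus the rest: starting from the 23.5×18 cube, the 12.5×15 cube at (7.5, 14) partially overlaps it — only the 50.00 mm² overlap (of its 187.50 mm²) is removed, clipping the outline — boundary = 91.00 mm; the cylinder at (-2, 5.5) is not intersected at this z (z outside [10.5, 29.5]); After the difference (first − rest): none of the subtracted shapes is present at this height, so the result so far is unchanged — boundary = 91.00 mm. Overall, the cross-section is a single solid region. Total boundary length (outer) = 91.00 mm.

91.00 mm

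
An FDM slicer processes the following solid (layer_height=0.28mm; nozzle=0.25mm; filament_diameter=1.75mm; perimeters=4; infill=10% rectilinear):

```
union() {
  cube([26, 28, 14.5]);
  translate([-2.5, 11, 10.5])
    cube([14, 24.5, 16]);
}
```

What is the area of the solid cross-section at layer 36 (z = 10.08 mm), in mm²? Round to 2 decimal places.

At z = 10.08 mm: the cube is present — its section is the full 26×28 rectangle (area 728.00 mm²); the cube at (-2.5, 11) does not reach this height (z outside [10.5, 26.5]); Combining (union): only the 26×28 cube is present, so the union is just that shape — area = 728.00 mm². Overall, the cross-section is a single solid region. Net area = 728.00 mm².

728.00 mm²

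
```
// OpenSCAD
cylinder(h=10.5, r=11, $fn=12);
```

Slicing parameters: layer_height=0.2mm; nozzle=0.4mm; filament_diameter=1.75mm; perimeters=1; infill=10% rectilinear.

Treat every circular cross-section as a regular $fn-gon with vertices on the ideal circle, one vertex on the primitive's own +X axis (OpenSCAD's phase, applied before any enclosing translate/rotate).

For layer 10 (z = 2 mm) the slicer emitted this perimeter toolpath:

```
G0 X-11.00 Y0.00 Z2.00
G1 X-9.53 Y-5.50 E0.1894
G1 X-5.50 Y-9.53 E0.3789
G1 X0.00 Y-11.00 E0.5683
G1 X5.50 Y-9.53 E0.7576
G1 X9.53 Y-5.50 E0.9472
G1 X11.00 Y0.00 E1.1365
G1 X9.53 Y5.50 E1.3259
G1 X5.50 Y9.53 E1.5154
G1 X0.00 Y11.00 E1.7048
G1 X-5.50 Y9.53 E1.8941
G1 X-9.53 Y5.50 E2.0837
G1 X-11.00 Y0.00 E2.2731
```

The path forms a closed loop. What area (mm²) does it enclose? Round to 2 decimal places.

363.14 mm²

Apply the shoelace formula to the sequence of (X, Y) vertices; enclosed area = 363.14 mm².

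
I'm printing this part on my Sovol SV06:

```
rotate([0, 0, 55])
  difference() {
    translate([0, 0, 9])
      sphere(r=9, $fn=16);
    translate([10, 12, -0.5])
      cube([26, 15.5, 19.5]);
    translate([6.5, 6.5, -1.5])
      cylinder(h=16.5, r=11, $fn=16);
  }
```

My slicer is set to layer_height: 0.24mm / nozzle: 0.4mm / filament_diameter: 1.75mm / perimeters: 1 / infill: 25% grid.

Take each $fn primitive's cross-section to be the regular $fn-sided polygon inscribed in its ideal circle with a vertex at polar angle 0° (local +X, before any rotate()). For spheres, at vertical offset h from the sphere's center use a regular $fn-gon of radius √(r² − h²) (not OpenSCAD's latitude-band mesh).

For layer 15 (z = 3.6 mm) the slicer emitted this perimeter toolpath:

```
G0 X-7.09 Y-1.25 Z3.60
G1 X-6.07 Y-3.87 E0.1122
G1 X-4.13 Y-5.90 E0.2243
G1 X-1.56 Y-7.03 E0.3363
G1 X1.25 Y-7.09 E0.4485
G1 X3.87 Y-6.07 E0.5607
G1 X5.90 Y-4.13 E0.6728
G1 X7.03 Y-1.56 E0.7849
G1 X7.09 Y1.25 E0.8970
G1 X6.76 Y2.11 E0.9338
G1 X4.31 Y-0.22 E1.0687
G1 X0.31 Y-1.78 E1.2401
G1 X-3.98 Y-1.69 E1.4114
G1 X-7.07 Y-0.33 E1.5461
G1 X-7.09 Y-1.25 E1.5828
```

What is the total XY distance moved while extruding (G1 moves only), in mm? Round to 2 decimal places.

39.66 mm

Sum the Euclidean lengths of each G1 segment: total = 39.66 mm.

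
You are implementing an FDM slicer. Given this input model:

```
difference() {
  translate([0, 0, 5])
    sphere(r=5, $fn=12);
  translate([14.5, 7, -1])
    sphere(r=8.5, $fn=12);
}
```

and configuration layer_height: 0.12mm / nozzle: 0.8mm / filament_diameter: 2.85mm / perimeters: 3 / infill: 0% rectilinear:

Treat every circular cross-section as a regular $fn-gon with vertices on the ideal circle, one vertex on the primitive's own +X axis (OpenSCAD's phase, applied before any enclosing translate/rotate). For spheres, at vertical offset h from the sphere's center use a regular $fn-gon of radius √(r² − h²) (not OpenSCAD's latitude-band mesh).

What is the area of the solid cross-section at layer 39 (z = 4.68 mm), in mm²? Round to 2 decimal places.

74.69 mm²

At z = 4.68 mm: the sphere: section is a regular 12-gon, circumradius = √(r²−h²) = √(5²−0.32²) = 4.990 (area = (12/2)·4.990²·sin(360°/12) = 74.69 mm²); the r=8.5 sphere at (14.5, 7) contributes a regular 12-gon of circumradius √(8.5²−5.68²) = 6.324 (area = (12/2)·6.324²·sin(360°/12) = 119.96 mm²); Taking the first minus the rest: starting from the r=5 sphere (74.69 mm²), the r=8.5 sphere at (14.5, 7) misses the remaining region (no effect) — area = 74.69 mm². Overall, the cross-section is a single solid region. Net area = 74.69 mm².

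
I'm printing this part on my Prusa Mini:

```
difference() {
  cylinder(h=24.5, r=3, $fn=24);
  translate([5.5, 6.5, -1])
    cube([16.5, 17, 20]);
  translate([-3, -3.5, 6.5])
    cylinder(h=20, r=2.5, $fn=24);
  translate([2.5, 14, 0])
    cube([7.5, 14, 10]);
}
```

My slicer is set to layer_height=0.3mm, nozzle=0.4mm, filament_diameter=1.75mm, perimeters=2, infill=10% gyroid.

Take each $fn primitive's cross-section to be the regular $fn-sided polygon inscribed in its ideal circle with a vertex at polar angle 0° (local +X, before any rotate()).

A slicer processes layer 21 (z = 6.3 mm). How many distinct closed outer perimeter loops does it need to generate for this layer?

1

At z = 6.3 mm: the r=3 cylinder gives a regular 24-gon of circumradius 3 (constant along its height); the 16.5×17 cube at (5.5, 6.5) contributes its full rectangle; the cylinder at (-3, -3.5) does not reach this height (z outside [6.5, 26.5]); the cube at (2.5, 14) (footprint 7.5×14) is included at this height; Taking the first minus the rest: starting from the r=3 cylinder, the 16.5×17 cube at (5.5, 6.5) misses the remaining region (no effect); the 7.5×14 cube at (2.5, 14) misses the remaining region (no effect) — 1 connected region. The result has 1 disconnected region.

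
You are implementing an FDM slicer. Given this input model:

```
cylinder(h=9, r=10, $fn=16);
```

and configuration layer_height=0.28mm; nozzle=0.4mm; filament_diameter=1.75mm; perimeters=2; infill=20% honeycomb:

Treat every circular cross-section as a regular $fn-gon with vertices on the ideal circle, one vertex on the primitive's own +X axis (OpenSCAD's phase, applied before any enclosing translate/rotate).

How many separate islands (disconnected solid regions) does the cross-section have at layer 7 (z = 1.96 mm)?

1

At z = 1.96 mm: the cylinder: section is a regular 16-gon, circumradius r=10. Overall, the cross-section is a single solid region. Island count = 1.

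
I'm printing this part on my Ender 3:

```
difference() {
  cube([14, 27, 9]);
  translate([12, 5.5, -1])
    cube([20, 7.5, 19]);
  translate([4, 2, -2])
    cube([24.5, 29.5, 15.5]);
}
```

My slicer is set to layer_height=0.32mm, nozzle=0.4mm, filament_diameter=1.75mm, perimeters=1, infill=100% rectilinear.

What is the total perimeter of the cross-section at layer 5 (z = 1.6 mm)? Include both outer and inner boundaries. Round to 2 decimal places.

At z = 1.6 mm: the cube is present — its section is the full 14×27 rectangle (perimeter 82.00 mm); the 20×7.5 cube at (12, 5.5) contributes its full rectangle (perimeter 55.00 mm); the 24.5×29.5 cube at (4, 2) contributes its full rectangle (perimeter 108.00 mm); Subtracting the remaining from the first: starting from the 14×27 cube, the 20×7.5 cube at (12, 5.5) partially overlaps it — only the 15.00 mm² overlap (of its 150.00 mm²) is removed, clipping the outline; the 24.5×29.5 cube at (4, 2) partially overlaps it — only the 235.00 mm² overlap (of its 722.75 mm²) is removed, clipping the outline — boundary = 82.00 mm. Overall, the cross-section is a single solid region. Total boundary length (outer) = 82.00 mm.

82.00 mm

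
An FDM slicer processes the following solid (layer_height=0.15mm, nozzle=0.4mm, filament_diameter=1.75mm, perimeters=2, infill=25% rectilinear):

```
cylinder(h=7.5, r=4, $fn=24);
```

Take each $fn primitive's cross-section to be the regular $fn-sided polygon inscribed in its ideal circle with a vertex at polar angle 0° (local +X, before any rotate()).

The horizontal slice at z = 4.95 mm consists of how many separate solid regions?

At z = 4.95 mm: the cylinder: section is a regular 24-gon, circumradius r=4. The result has 1 disconnected region.

1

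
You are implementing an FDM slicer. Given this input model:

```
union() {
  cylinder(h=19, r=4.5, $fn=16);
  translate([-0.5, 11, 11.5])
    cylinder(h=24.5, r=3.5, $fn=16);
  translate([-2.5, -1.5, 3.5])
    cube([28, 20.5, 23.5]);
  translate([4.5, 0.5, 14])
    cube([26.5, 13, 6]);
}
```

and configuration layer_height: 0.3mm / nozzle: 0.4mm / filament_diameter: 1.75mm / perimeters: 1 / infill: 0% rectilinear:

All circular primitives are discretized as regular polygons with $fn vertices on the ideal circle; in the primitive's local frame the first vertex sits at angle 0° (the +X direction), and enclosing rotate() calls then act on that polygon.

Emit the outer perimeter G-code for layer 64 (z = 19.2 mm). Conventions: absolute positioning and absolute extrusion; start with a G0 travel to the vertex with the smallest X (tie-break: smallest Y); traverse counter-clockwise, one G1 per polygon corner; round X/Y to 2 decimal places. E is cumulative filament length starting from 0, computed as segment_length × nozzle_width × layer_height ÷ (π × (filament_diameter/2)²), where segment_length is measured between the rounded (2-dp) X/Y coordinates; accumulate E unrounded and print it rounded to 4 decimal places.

At z = 19.2 mm: the cylinder is not intersected at this z (z outside [0, 19]); the r=3.5 cylinder at (-0.5, 11) contributes a regular 16-gon of circumradius 3.5; the 28×20.5 cube at (-2.5, -1.5) contributes its full rectangle; the cube at (4.5, 0.5) (footprint 26.5×13) is included at this height; Taking the union: the regions partially overlap (shared area 304.75 mm²), so overlapping operands fuse into one piece — 1 connected region. The outline is a single polygon with 15 vertices. Extrusion per mm of travel: 0.4 × 0.3 / (π × 0.875²) = 0.049890. Accumulating E over each segment gives final E = 5.4388.

G0 X-4.00 Y11.00 Z19.20
G1 X-3.73 Y9.66 E0.0682
G1 X-2.97 Y8.53 E0.1361
G1 X-2.50 Y8.21 E0.1645
G1 X-2.50 Y-1.50 E0.6489
G1 X25.50 Y-1.50 E2.0459
G1 X25.50 Y0.50 E2.1456
G1 X31.00 Y0.50 E2.4200
G1 X31.00 Y13.50 E3.0686
G1 X25.50 Y13.50 E3.3430
G1 X25.50 Y19.00 E3.6174
G1 X-2.50 Y19.00 E5.0143
G1 X-2.50 Y13.79 E5.2743
G1 X-2.97 Y13.47 E5.3026
G1 X-3.73 Y12.34 E5.3706
G1 X-4.00 Y11.00 E5.4388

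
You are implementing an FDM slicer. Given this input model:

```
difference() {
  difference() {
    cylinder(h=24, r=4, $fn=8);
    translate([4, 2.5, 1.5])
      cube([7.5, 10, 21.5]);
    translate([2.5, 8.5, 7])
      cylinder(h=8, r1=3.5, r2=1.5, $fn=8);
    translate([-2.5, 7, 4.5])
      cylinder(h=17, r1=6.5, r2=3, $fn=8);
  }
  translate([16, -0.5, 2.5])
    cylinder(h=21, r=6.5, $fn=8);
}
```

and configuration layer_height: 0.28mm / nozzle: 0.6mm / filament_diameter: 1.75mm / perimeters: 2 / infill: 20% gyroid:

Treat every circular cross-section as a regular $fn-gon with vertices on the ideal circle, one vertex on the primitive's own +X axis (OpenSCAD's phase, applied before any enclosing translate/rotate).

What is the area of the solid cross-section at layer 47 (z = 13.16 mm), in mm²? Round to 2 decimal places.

43.06 mm²

At z = 13.16 mm: the r=4 cylinder contributes a regular 8-gon of circumradius 4 (area = (8/2)·4.000²·sin(360°/8) = 45.25 mm²); the 7.5×10 cube at (4, 2.5) contributes its full rectangle (area 75.00 mm²); the cone at (2.5, 8.5) contributes a regular 8-gon of circumradius 1.960 (interpolated between r1=3.5 and r2=1.5 at t=0.770) (area = (8/2)·1.960²·sin(360°/8) = 10.87 mm²); the cone at (-2.5, 7) (r1=6.5→r2=3) has section circumradius 4.717 here — a regular 8-gon (area = (8/2)·4.717²·sin(360°/8) = 62.93 mm²); Subtracting the remaining from the first: starting from the r=4 cylinder (45.25 mm²), the 7.5×10 cube at (4, 2.5) misses the remaining region (no effect); the cone at (2.5, 8.5) misses the remaining region (no effect); the cone at (-2.5, 7) partially overlaps it — only the 2.19 mm² overlap (of its 62.93 mm²) is removed, clipping the outline — area = 43.06 mm²; the r=6.5 cylinder at (16, -0.5) gives a regular 8-gon of circumradius 6.5 (constant along its height) (area = (8/2)·6.500²·sin(360°/8) = 119.50 mm²); After the difference (first − rest): starting from that combined region (43.06 mm²), the r=6.5 cylinder at (16, -0.5) misses the remaining region (no effect) — area = 43.06 mm². Overall, the cross-section is a single solid region. Net area = 43.06 mm².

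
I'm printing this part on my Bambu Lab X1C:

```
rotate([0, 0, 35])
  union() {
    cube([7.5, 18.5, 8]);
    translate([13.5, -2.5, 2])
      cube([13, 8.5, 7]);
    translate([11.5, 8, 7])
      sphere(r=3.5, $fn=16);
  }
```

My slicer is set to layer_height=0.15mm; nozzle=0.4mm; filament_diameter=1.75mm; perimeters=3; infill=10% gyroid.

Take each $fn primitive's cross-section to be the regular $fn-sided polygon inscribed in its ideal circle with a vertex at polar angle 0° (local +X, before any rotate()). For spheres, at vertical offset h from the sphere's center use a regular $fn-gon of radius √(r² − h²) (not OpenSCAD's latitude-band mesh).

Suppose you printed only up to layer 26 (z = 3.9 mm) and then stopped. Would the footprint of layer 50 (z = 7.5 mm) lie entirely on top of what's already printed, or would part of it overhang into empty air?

part overhangs

Compare the two slices. At z = 3.9: the cube (footprint 7.5×18.5) is included at this height (area 138.75 mm²); the cube at (13.5, -2.5) (footprint 13×8.5) is included at this height (area 110.50 mm²); the r=3.5 sphere at (11.5, 8) contributes a regular 16-gon of circumradius √(3.5²−3.1²) = 1.625 (area = (16/2)·1.625²·sin(360°/16) = 8.08 mm²); Taking the union: the 3 present regions are separate (no shared area or edge), so areas and boundary lengths simply add and each stays a separate island — area = 257.33 mm²; (whole slice rotated 35° about Z — lengths, areas and connectivity unchanged). At z = 7.5: the cube (footprint 7.5×18.5) is included at this height (area 138.75 mm²); the 13×8.5 cube at (13.5, -2.5) contributes its full rectangle (area 110.50 mm²); the sphere at (11.5, 8): section is a regular 16-gon, circumradius = √(r²−h²) = √(3.5²−0.5²) = 3.464 (area = (16/2)·3.464²·sin(360°/16) = 36.74 mm²); Taking the union: the regions partially overlap — summed areas 285.99 mm² minus the doubly-counted overlap 0.34 mm² gives 285.65 mm² — area = 285.65 mm²; (rotated 35° about Z; rotation is an isometry so areas/perimeters/island counts are preserved). Checking containment: at z = 7.5 the cross-section extends beyond the z = 3.9 cross-section by about 28.32 mm².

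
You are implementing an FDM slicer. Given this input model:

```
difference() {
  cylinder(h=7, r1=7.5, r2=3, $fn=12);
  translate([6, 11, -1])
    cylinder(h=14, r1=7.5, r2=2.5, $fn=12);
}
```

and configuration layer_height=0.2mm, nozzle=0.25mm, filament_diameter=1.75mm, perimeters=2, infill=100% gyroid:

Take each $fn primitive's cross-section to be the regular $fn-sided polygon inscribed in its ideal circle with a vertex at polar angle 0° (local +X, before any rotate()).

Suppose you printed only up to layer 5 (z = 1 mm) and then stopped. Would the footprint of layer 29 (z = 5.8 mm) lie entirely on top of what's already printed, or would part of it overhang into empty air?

entirely on top

Compare the two slices. At z = 1: the cone (r1=7.5→r2=3) has section circumradius 6.857 here — a regular 12-gon (area = (12/2)·6.857²·sin(360°/12) = 141.06 mm²); the cone at (6, 11) (r1=7.5→r2=2.5) has section circumradius 6.786 here — a regular 12-gon (area = (12/2)·6.786²·sin(360°/12) = 138.14 mm²); After the difference (first − rest): starting from the cone (141.06 mm²), the cone at (6, 11) partially overlaps it — only the 2.31 mm² overlap (of its 138.14 mm²) is removed, clipping the outline — area = 138.75 mm². At z = 5.8: the cone (r1=7.5→r2=3) has section circumradius 3.771 here — a regular 12-gon (area = (12/2)·3.771²·sin(360°/12) = 42.67 mm²); the cone at (6, 11) (r1=7.5→r2=2.5) has section circumradius 5.071 here — a regular 12-gon (area = (12/2)·5.071²·sin(360°/12) = 77.16 mm²); After the difference (first − rest): starting from the cone (42.67 mm²), the cone at (6, 11) misses the remaining region (no effect) — area = 42.67 mm². Checking containment: the cross-section at z = 5.8 is a subset of the cross-section at z = 1.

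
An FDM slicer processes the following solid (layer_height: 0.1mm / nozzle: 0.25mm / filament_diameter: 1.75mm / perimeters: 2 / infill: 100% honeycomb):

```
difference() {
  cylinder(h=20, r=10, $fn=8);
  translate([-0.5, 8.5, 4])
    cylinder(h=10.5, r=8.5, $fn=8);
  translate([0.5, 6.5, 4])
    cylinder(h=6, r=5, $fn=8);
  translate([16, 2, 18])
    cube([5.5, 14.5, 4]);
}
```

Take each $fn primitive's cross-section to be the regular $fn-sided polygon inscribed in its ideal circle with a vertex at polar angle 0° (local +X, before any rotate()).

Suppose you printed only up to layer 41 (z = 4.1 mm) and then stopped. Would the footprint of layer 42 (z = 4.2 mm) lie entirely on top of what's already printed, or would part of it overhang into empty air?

entirely on top

Compare the two slices. At z = 4.1: the cylinder: section is a regular 8-gon, circumradius r=10 (area = (8/2)·10.000²·sin(360°/8) = 282.84 mm²); the r=8.5 cylinder at (-0.5, 8.5) contributes a regular 8-gon of circumradius 8.5 (area = (8/2)·8.500²·sin(360°/8) = 204.35 mm²); the cylinder at (0.5, 6.5): section is a regular 8-gon, circumradius r=5 (area = (8/2)·5.000²·sin(360°/8) = 70.71 mm²); the cube at (16, 2) does not reach this height (z outside [18, 22]); Taking the first minus the rest: starting from the r=10 cylinder (282.84 mm²), the r=8.5 cylinder at (-0.5, 8.5) partially overlaps it — only the 98.29 mm² overlap (of its 204.35 mm²) is removed, clipping the outline; the r=5 cylinder at (0.5, 6.5) misses the remaining region (no effect) — area = 184.55 mm². At z = 4.2: the cylinder: section is a regular 8-gon, circumradius r=10 (area = (8/2)·10.000²·sin(360°/8) = 282.84 mm²); the cylinder at (-0.5, 8.5): section is a regular 8-gon, circumradius r=8.5 (area = (8/2)·8.500²·sin(360°/8) = 204.35 mm²); the cylinder at (0.5, 6.5): section is a regular 8-gon, circumradius r=5 (area = (8/2)·5.000²·sin(360°/8) = 70.71 mm²); the cube at (16, 2) is not intersected at this z (z outside [18, 22]); After the difference (first − rest): starting from the r=10 cylinder (282.84 mm²), the r=8.5 cylinder at (-0.5, 8.5) partially overlaps it — only the 98.29 mm² overlap (of its 204.35 mm²) is removed, clipping the outline; the r=5 cylinder at (0.5, 6.5) misses the remaining region (no effect) — area = 184.55 mm². Checking containment: the cross-section at z = 4.2 is a subset of the cross-section at z = 4.1.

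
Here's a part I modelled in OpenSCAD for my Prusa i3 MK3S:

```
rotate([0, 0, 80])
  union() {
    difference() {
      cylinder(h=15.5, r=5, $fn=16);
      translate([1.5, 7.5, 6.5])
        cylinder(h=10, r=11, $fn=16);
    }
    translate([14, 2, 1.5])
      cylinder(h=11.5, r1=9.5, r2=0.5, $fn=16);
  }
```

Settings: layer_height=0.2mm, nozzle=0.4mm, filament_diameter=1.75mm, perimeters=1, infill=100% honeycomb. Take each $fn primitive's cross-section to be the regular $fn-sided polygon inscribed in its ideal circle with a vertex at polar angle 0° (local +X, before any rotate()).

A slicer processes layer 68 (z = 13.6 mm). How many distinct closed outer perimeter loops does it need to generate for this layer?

At z = 13.6 mm: the r=5 cylinder gives a regular 16-gon of circumradius 5 (constant along its height); the r=11 cylinder at (1.5, 7.5) contributes a regular 16-gon of circumradius 11; Taking the first minus the rest: starting from the r=5 cylinder, the r=11 cylinder at (1.5, 7.5) partially overlaps it — only the 65.39 mm² overlap (of its 370.44 mm²) is removed, clipping the outline — 1 connected region; the cone at (14, 2) does not reach this height (z outside [1.5, 13]); Combining (union): only the result so far is present, so the union is just that shape — 1 connected region; (rotated 80° about Z; rotation is an isometry so areas/perimeters/island counts are preserved). The result has 1 disconnected region.

1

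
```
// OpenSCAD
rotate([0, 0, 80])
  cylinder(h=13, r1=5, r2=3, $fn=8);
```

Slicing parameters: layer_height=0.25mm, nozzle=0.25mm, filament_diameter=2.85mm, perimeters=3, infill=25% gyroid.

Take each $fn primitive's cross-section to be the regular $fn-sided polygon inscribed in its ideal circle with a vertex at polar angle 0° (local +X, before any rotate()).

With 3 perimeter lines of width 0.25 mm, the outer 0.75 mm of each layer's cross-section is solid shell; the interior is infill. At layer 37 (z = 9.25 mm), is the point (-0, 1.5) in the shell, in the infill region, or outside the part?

infill

At z = 9.25 mm: the cone (r1=5→r2=3) has section circumradius 3.577 here — a regular 8-gon; (rotated 80° about Z; rotation is an isometry so areas/perimeters/island counts are preserved). Overall, the cross-section is a single solid region. Undo the 80° rotation: the query point maps to (1.477, 0.260) in the un-rotated model frame. The nearest boundary edge runs (3.58, 0.00)→(2.53, 2.53); distance from the point to it = 1.84 mm. The point is inside the cross-section and 1.84 mm from the nearest boundary — more than the 0.75 mm shell width (3 × 0.25), so it's in the infill interior.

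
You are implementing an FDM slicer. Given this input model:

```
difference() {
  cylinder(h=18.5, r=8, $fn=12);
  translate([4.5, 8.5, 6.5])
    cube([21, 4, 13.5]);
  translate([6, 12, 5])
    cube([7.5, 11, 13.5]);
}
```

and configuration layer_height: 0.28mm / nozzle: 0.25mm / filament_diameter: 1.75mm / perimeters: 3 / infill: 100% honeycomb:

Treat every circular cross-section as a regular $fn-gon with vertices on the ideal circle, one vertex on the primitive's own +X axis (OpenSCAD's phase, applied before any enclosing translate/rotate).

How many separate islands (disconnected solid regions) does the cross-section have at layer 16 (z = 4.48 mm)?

1

At z = 4.48 mm: the r=8 cylinder contributes a regular 12-gon of circumradius 8; the cube at (4.5, 8.5) is not intersected at this z (z outside [6.5, 20]); the cube at (6, 12) does not reach this height (z outside [5, 18.5]); Taking the first minus the rest: none of the subtracted shapes is present at this height, so the r=8 cylinder is unchanged — 1 connected region. Overall, the cross-section is a single solid region. Island count = 1.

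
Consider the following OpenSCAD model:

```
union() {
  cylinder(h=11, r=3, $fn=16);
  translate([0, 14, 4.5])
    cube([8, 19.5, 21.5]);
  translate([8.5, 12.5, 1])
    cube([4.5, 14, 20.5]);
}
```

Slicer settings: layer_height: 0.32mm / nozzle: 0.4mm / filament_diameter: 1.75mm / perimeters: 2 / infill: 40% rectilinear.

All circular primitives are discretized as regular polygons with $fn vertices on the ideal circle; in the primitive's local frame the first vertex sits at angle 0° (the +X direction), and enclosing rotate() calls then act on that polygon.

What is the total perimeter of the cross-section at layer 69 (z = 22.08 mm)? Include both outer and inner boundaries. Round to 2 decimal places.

At z = 22.08 mm: the cylinder does not reach this height (z outside [0, 11]); the 8×19.5 cube at (0, 14) contributes its full rectangle (perimeter 55.00 mm); the cube at (8.5, 12.5) does not reach this height (z outside [1, 21.5]); Combining (union): only the 8×19.5 cube at (0, 14) is present, so the union is just that shape — boundary = 55.00 mm. Overall, the cross-section is a single solid region. Total boundary length (outer) = 55.00 mm.

55.00 mm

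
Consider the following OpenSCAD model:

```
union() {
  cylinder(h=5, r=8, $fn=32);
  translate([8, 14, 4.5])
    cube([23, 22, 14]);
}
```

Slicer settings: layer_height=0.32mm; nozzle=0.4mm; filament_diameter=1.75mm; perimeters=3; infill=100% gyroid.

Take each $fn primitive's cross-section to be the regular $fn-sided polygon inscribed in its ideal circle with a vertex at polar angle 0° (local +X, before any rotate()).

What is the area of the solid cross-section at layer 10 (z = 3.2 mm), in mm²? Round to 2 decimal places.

199.77 mm²

At z = 3.2 mm: the r=8 cylinder gives a regular 32-gon of circumradius 8 (constant along its height) (area = (32/2)·8.000²·sin(360°/32) = 199.77 mm²); the cube at (8, 14) is absent (z outside [4.5, 18.5]); Combining (union): only the r=8 cylinder is present, so the union is just that shape — area = 199.77 mm². Overall, the cross-section is a single solid region. Net area = 199.77 mm².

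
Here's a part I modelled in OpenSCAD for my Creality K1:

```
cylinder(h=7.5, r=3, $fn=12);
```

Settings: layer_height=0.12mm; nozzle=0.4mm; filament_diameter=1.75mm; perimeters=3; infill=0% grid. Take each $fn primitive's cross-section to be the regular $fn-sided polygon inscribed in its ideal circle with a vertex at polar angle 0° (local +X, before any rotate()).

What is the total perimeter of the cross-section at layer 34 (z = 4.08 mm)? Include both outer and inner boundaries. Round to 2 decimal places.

18.63 mm

At z = 4.08 mm: the cylinder: section is a regular 12-gon, circumradius r=3 (perimeter = 2·12·3.000·sin(180°/12) = 18.63 mm). Overall, the cross-section is a single solid region. Total boundary length (outer) = 18.63 mm.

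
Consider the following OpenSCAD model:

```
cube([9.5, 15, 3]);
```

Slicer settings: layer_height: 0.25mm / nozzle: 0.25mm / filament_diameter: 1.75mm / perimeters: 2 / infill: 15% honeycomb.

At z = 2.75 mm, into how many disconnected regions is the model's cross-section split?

1

At z = 2.75 mm: the 9.5×15 cube contributes its full rectangle. The result has 1 disconnected region.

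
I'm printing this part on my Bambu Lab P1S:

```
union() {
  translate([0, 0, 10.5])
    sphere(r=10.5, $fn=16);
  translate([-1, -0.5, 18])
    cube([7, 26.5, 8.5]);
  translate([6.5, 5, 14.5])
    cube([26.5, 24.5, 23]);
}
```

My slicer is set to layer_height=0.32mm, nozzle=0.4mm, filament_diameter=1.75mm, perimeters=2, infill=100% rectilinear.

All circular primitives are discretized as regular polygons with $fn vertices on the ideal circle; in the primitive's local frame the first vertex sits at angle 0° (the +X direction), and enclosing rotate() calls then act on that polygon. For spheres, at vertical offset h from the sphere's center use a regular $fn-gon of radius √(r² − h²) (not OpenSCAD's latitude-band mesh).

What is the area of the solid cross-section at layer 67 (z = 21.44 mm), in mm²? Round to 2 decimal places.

At z = 21.44 mm: the sphere is not intersected at this z (|z−center|=10.940 > r=10.5); the cube at (-1, -0.5) (footprint 7×26.5) is included at this height (area 185.50 mm²); the 26.5×24.5 cube at (6.5, 5) contributes its full rectangle (area 649.25 mm²); Merging all regions: the 2 present regions are separate (no shared area or edge), so areas and boundary lengths simply add and each stays a separate island — area = 834.75 mm². Overall, the cross-section has 2 separate islands. Net area = 834.75 mm².

834.75 mm²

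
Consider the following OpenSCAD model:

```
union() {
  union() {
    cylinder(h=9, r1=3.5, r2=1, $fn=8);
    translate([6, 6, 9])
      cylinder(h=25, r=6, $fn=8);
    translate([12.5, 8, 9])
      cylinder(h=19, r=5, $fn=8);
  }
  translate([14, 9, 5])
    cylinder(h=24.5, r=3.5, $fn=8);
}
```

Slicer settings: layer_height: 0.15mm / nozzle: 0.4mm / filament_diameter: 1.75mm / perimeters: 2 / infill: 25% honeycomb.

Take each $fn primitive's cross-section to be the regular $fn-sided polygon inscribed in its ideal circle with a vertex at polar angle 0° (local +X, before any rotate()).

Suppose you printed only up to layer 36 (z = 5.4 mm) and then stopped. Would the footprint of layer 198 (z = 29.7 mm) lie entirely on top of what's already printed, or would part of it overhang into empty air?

part overhangs

Compare the two slices. At z = 5.4: the cone (r1=3.5→r2=1) has section circumradius 2.000 here — a regular 8-gon (area = (8/2)·2.000²·sin(360°/8) = 11.31 mm²); the cylinder at (6, 6) is absent (z outside [9, 34]); the cylinder at (12.5, 8) does not reach this height (z outside [9, 28]); Merging all regions: only the cone is present, so the union is just that shape — area = 11.31 mm²; the cylinder at (14, 9): section is a regular 8-gon, circumradius r=3.5 (area = (8/2)·3.500²·sin(360°/8) = 34.65 mm²); Merging all regions: the 2 present regions are separate (no shared area or edge), so areas and boundary lengths simply add and each stays a separate island — area = 45.96 mm². At z = 29.7: the cone is absent (z outside [0, 9]); the r=6 cylinder at (6, 6) contributes a regular 8-gon of circumradius 6 (area = (8/2)·6.000²·sin(360°/8) = 101.82 mm²); the cylinder at (12.5, 8) is absent (z outside [9, 28]); Combining (union): only the r=6 cylinder at (6, 6) is present, so the union is just that shape — area = 101.82 mm²; the cylinder at (14, 9) does not reach this height (z outside [5, 29.5]); Combining (union): only that combined region is present, so the union is just that shape — area = 101.82 mm². Checking containment: at z = 29.7 the cross-section extends beyond the z = 5.4 cross-section by about 101.13 mm².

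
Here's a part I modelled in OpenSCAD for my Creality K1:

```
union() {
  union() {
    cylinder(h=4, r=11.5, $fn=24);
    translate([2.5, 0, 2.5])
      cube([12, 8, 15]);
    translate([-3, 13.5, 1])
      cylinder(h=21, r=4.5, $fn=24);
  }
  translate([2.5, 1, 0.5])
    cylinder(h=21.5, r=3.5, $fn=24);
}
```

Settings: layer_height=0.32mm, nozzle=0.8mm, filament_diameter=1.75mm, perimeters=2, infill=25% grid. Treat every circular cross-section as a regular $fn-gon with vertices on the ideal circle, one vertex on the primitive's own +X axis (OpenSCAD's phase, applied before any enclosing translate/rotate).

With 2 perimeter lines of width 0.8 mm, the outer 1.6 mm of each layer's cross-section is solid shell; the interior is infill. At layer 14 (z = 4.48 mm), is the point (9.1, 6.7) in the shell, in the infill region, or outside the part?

shell

At z = 4.48 mm: the cylinder is absent (z outside [0, 4]); the 12×8 cube at (2.5, 0) contributes its full rectangle; the r=4.5 cylinder at (-3, 13.5) contributes a regular 24-gon of circumradius 4.5; Combining (union): the 2 present regions are separate (no shared area or edge), so areas and boundary lengths simply add and each stays a separate island — 2 connected regions; the cylinder at (2.5, 1): section is a regular 24-gon, circumradius r=3.5; Taking the union: the regions partially overlap (shared area 12.94 mm²), so overlapping operands fuse into one piece — 2 connected regions. Overall, the cross-section has 2 separate islands. The nearest boundary edge runs (2.50, 8.00)→(14.50, 8.00); distance from the point to it = 1.30 mm. (Shell/infill is judged within the island containing the point — the largest one.) The point is inside the cross-section, 1.30 mm from the nearest boundary — within the 1.6 mm shell band (2 × 0.8).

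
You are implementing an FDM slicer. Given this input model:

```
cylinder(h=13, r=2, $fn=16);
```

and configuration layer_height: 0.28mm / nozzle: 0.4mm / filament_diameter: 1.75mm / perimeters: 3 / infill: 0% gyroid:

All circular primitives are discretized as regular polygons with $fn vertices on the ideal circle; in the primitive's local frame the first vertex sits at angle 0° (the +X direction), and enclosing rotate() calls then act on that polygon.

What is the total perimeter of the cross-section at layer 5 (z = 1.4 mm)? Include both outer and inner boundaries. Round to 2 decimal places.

At z = 1.4 mm: the r=2 cylinder gives a regular 16-gon of circumradius 2 (constant along its height) (perimeter = 2·16·2.000·sin(180°/16) = 12.49 mm). Overall, the cross-section is a single solid region. Total boundary length (outer) = 12.49 mm.

12.49 mm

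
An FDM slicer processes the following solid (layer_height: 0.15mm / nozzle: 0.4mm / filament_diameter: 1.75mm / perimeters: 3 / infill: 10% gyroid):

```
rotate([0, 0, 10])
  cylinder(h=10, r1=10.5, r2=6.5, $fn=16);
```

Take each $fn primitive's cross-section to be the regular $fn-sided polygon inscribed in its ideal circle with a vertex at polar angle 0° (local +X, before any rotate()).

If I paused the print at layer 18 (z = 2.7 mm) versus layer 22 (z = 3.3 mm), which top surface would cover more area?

layer 18 (z = 2.7 mm)

Layer 18 (z = 2.7): the cone contributes a regular 16-gon of circumradius 9.420 (interpolated between r1=10.5 and r2=6.5 at t=0.270) (area = (16/2)·9.420²·sin(360°/16) = 271.66 mm²); (rotated 10° about Z; rotation is an isometry so areas/perimeters/island counts are preserved). So its area = 271.66 mm². Layer 22 (z = 3.3): the cone (r1=10.5→r2=6.5) has section circumradius 9.180 here — a regular 16-gon (area = (16/2)·9.180²·sin(360°/16) = 258.00 mm²); (whole slice rotated 10° about Z — lengths, areas and connectivity unchanged). So its area = 258.00 mm². Layer 18 is larger (271.66 vs 258.00 mm²).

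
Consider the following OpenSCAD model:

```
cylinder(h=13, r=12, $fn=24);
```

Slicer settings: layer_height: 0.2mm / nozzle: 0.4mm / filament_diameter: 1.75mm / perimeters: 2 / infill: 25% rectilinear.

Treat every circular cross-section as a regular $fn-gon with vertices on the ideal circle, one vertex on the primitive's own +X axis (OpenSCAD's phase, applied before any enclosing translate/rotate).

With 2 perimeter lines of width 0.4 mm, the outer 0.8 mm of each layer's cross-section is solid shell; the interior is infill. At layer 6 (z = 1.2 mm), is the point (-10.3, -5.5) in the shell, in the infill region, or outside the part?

At z = 1.2 mm: the r=12 cylinder gives a regular 24-gon of circumradius 12 (constant along its height). Overall, the cross-section is a single solid region. The nearest boundary edge runs (-11.59, -3.11)→(-10.39, -6.00); distance from the point to it = 0.28 mm. The point is inside the cross-section, 0.28 mm from the nearest boundary — within the 0.8 mm shell band (2 × 0.4).

shell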